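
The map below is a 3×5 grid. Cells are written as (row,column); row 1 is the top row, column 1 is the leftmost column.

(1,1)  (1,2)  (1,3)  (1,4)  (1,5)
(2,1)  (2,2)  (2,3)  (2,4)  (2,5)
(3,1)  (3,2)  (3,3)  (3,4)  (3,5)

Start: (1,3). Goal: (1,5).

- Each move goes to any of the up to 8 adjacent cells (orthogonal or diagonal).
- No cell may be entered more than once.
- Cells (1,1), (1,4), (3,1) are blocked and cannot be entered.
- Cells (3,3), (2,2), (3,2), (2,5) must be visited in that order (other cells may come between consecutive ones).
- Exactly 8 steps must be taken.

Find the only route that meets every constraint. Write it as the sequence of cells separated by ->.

(1,3) -> (2,4) -> (3,3) -> (2,2) -> (3,2) -> (2,3) -> (3,4) -> (2,5) -> (1,5)

The waypoints must appear in the order (3,3), (2,2), (3,2), (2,5), with no cell reused.
Route from (1,3): down-right to (2,4), down-left to (3,3), up-left to (2,2), down to (3,2), up-right to (2,3), down-right to (3,4), up-right to (2,5), up to (1,5) — 8 moves in all.
Check: order respected ((3,3) at step 2, (2,2) at step 3, (3,2) at step 4, (2,5) at step 7); 8 moves as required.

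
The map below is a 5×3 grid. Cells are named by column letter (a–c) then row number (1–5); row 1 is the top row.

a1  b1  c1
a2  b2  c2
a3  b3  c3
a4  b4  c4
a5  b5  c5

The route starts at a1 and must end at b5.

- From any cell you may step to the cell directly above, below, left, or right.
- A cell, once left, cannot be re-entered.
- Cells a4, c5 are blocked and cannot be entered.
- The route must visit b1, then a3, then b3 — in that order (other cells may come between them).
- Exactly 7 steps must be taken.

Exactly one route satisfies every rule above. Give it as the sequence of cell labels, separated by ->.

The waypoints must appear in the order b1, a3, b3, with no cell reused.
Route from a1: right 1 to b1, down 1 to b2, left 1 to a2, down 1 to a3, right 1 to b3, down 2 to b5 — 7 moves in all.
Check: order respected (b1 at step 1, a3 at step 4, b3 at step 5); 7 moves as required.

a1 -> b1 -> b2 -> a2 -> a3 -> b3 -> b4 -> b5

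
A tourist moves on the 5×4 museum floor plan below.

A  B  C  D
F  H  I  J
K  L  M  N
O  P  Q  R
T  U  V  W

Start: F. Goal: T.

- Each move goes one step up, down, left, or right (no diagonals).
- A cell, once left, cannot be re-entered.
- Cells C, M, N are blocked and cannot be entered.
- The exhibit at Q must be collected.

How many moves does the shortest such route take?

Any route passes through Q somewhere between F and T. Summing Manhattan distances along the two legs (F → Q → T) gives a lower bound of 4 + 3 = 7 moves.
A route of 7 moves achieves this: F → K → O → P → Q → V → U → T.
Since 7 matches the lower bound, it is optimal.

7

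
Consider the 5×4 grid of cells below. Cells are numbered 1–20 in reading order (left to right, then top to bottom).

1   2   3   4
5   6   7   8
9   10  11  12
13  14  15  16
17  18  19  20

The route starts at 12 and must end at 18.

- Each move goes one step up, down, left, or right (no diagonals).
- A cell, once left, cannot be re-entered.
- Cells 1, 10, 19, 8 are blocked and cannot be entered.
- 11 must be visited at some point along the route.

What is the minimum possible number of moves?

Any route passes through 11 somewhere between 12 and 18. Summing Manhattan distances along the two legs (12 → 11 → 18) gives a lower bound of 1 + 3 = 4 moves.
A route of 4 moves achieves this: 12 → 11 → 15 → 14 → 18.
Since 4 matches the lower bound, it is optimal.

4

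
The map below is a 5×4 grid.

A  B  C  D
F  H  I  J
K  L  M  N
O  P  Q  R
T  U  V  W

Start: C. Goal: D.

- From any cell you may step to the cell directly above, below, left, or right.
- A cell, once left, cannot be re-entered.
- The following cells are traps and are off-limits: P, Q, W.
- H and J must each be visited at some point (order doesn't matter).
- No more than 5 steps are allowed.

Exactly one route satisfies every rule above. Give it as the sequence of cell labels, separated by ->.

C -> B -> H -> I -> J -> D

The budget equals the shortest possible length, so every move has to be on a shortest route through the required cells.
Route from C: left to B, down to H, 2× right (reaching J), up to D — 5 moves in all.
Check: all required cells visited; 5 ≤ 5 moves.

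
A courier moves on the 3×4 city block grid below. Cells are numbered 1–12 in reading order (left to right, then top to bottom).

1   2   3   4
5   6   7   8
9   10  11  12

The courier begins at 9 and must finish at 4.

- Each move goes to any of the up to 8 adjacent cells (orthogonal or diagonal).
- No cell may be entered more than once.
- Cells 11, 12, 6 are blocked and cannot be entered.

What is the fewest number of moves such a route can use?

With diagonal moves allowed, the Chebyshev distance max(|Δrow|,|Δcol|) from 9 to 4 is 3, so at least 3 moves are needed.
A route of 3 moves achieves this: 9 → 10 → 7 → 4.
Since 3 matches the lower bound, it is optimal.

3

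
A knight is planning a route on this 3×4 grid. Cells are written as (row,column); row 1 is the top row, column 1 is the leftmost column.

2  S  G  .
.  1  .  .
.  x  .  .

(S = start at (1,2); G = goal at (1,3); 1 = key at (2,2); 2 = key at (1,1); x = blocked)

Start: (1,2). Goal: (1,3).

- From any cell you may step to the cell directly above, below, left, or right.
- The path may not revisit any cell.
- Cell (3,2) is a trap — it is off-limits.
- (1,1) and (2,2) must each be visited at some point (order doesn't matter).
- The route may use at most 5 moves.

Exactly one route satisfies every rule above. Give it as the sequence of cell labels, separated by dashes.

(1,2) - (1,1) - (2,1) - (2,2) - (2,3) - (1,3)

The 5-move cap with required stops at (1,1), (2,2) leaves no slack for detours.
Route from (1,2): left to (1,1), down to (2,1), 2× right (reaching (2,3)), up to (1,3) — 5 moves in all.
Check: all required cells visited; 5 ≤ 5 moves.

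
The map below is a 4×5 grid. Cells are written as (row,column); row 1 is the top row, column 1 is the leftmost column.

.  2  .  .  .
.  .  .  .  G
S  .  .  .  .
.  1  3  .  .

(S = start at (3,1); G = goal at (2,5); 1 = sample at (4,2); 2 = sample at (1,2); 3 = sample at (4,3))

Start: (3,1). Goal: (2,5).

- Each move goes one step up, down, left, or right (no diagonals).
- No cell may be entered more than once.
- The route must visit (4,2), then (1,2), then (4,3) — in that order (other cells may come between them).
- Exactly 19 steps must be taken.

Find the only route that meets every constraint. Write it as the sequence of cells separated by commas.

(3,1), (4,1), (4,2), (3,2), (2,2), (2,1), (1,1), (1,2), (1,3), (2,3), (3,3), (4,3), (4,4), (4,5), (3,5), (3,4), (2,4), (1,4), (1,5), (2,5)

The waypoints must appear in the order (4,2), (1,2), (4,3), with no cell reused.
Route from (3,1): down 1 to (4,1), right 1 to (4,2), up 2 to (2,2), left 1 to (2,1), up 1 to (1,1), right 2 to (1,3), down 3 to (4,3), right 2 to (4,5), up 1 to (3,5), left 1 to (3,4), up 2 to (1,4), right 1 to (1,5), down 1 to (2,5) — 19 moves in all.
Check: order respected (1 at step 2, 2 at step 7, 3 at step 11); 19 moves as required.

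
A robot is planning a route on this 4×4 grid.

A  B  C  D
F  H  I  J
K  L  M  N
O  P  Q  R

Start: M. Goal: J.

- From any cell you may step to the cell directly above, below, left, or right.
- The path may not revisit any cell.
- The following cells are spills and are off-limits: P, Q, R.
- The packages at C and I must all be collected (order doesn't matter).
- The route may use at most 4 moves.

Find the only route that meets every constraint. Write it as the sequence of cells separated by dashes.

M - I - C - D - J

The 4-move cap with required stops at C, I leaves no slack for detours.
Route from M: up 2 to C, right 1 to D, down 1 to J — 4 moves in all.
Check: all required cells visited; 4 ≤ 4 moves.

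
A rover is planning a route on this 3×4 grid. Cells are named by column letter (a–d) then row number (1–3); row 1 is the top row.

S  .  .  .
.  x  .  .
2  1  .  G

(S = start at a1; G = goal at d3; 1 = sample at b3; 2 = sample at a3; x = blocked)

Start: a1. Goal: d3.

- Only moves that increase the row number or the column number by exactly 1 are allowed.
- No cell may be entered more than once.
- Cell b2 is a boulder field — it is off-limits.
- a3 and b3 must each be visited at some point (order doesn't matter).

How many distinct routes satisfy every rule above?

1

A right/down-only route from a1 to d3 makes exactly 2 down-moves and 3 right-moves in some order.
With no other constraints that would be C(5,2) = 10 routes.
A monotone route can only reach the required cells in the order a3, b3, so split there and multiply the segment counts (each segment already excludes blocked cells): a1→a3: 1; a3→b3: 1; b3→d3: 1; product = 1.
That gives 1 route.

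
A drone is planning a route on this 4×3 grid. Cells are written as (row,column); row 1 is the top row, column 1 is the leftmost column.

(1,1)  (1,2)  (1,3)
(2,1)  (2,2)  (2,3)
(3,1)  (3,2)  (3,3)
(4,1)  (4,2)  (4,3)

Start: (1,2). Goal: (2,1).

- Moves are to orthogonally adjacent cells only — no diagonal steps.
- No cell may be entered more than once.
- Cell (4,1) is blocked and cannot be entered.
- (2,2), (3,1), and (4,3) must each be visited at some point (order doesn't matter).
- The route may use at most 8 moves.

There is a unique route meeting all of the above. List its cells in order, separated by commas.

Any route must reach (2,2), (3,1), and (4,3) and still end at (2,1) within 8 moves, so the order of the required stops is forced.
Route from (1,2): down 1 to (2,2), right 1 to (2,3), down 2 to (4,3), left 1 to (4,2), up 1 to (3,2), left 1 to (3,1), up 1 to (2,1) — 8 moves in all.
Check: all required cells visited; 8 ≤ 8 moves.

(1,2), (2,2), (2,3), (3,3), (4,3), (4,2), (3,2), (3,1), (2,1)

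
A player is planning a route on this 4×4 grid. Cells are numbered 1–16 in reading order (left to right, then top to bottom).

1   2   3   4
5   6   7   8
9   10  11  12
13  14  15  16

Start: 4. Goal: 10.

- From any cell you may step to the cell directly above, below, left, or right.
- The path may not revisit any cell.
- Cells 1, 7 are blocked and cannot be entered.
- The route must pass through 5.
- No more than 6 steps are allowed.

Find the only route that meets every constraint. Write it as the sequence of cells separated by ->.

4 -> 3 -> 2 -> 6 -> 5 -> 9 -> 10

The 6-move cap with required stops at 5 leaves no slack for detours.
Route from 4: 2× left (reaching 2), down to 6, left to 5, down to 9, right to 10 — 6 moves in all.
Check: all required cells visited; 6 ≤ 6 moves.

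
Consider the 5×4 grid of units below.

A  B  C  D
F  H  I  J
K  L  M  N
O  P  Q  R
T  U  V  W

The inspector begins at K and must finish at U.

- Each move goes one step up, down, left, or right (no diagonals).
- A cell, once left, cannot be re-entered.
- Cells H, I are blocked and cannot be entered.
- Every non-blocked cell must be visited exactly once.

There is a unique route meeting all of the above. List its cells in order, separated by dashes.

Need to visit all 18 open cells exactly once, starting at K and ending at U.
Route from K: up 2 to A, right 3 to D, down 4 to W, left 1 to V, up 2 to M, left 1 to L, down 1 to P, left 1 to O, down 1 to T, right 1 to U — 17 moves in all.
Check: all 18 open cells covered.

K - F - A - B - C - D - J - N - R - W - V - Q - M - L - P - O - T - U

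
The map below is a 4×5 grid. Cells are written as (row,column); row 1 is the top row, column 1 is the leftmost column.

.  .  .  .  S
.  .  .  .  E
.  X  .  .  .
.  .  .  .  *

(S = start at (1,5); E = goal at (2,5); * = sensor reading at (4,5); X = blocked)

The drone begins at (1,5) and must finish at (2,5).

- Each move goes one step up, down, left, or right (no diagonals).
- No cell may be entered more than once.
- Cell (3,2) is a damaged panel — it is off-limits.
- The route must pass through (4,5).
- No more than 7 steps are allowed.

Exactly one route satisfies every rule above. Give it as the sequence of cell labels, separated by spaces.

(1,5) (1,4) (2,4) (3,4) (4,4) (4,5) (3,5) (2,5)

The 7-move cap with required stops at (4,5) leaves no slack for detours.
Route from (1,5): left 1 to (1,4), down 3 to (4,4), right 1 to (4,5), up 2 to (2,5) — 7 moves in all.
Check: all required cells visited; 7 ≤ 7 moves.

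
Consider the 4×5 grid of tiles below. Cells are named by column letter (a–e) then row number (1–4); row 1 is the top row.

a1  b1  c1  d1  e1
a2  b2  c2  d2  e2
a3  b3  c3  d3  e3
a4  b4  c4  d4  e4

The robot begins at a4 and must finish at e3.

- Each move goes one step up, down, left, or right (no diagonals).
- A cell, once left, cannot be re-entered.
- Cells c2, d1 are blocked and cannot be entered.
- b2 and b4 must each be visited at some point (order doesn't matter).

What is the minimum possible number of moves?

9

Any route passes through b2 and b4 in some order between a4 and e3. Summing Manhattan distances along each leg and taking the cheapest ordering (a4 → b4 → b2 → e3) gives a lower bound of 1 + 2 + 4 = 7 moves.
The shortest route satisfying every rule uses 9 moves: a4 → a3 → a2 → b2 → b3 → b4 → c4 → c3 → d3 → e3.
The no-revisit rule (legs can't share cells) pushes the minimum above the 7-move bound; an exhaustive check rules out every length from 7 to 8, leaving 9 as the minimum.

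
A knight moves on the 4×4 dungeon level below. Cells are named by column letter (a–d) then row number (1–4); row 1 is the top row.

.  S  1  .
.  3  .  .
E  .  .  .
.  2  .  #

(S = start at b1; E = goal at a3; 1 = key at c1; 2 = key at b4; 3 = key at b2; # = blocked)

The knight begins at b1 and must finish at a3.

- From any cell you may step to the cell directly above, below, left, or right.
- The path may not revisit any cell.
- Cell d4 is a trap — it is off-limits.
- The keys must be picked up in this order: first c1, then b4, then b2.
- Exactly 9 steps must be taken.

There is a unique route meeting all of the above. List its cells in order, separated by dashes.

b1 - c1 - c2 - c3 - c4 - b4 - b3 - b2 - a2 - a3

The waypoints must appear in the order c1, b4, b2, with no cell reused.
Route from b1: right 1 to c1, down 3 to c4, left 1 to b4, up 2 to b2, left 1 to a2, down 1 to a3 — 9 moves in all.
Check: order respected (1 at step 1, 2 at step 5, 3 at step 7); 9 moves as required.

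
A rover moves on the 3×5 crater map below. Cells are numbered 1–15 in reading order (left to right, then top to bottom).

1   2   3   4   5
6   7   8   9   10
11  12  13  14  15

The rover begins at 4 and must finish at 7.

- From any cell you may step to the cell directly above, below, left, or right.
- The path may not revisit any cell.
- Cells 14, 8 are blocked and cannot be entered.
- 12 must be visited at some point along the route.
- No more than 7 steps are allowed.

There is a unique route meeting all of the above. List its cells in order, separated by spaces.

4 3 2 1 6 11 12 7

Any route must reach 12 and still end at 7 within 7 moves, so the order of the required stops is forced.
Route from 4: left 3 to 1, down 2 to 11, right 1 to 12, up 1 to 7 — 7 moves in all.
Check: all required cells visited; 7 ≤ 7 moves.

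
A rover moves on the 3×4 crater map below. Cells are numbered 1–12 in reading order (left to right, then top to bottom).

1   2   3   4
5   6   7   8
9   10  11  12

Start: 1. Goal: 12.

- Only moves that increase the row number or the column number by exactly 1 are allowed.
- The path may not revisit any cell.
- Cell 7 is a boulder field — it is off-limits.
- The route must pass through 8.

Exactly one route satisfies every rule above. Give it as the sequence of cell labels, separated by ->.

1 -> 2 -> 3 -> 4 -> 8 -> 12

Moves only go right or down, so the column and row indices never decrease.
Route from 1: right 3 to 4, down 2 to 12 — 5 moves in all.
Check: all required cells visited.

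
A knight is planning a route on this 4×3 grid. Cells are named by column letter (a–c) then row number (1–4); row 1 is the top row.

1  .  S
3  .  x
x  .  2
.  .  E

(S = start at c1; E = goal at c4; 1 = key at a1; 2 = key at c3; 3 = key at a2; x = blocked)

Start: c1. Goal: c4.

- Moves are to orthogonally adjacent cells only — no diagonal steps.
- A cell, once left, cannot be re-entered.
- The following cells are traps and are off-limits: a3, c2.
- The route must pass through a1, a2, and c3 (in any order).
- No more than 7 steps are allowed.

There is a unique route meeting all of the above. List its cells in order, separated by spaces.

c1 b1 a1 a2 b2 b3 c3 c4

The budget equals the shortest possible length, so every move has to be on a shortest route through the required cells.
Route from c1: 2× left (reaching a1), down to a2, right to b2, down to b3, right to c3, down to c4 — 7 moves in all.
Check: all required cells visited; 7 ≤ 7 moves.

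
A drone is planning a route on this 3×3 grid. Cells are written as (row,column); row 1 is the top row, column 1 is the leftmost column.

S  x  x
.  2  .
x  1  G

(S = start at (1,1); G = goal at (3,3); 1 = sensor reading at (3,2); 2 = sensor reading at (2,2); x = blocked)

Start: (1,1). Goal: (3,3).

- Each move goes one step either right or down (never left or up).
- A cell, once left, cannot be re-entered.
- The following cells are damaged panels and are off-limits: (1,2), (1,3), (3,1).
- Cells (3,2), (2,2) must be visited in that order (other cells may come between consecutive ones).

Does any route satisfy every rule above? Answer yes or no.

no

(2,2) lies above (3,2), so going from (3,2) to (2,2) would need an upward move — but moves only go right/down, so (3,2) cannot be visited before (2,2).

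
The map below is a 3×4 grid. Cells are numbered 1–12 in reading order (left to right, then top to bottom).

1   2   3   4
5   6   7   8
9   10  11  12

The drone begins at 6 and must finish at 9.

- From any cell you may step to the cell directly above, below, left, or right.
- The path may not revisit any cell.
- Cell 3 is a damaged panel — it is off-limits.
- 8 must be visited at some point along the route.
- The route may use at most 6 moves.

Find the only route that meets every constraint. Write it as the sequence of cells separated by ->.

6 -> 7 -> 8 -> 12 -> 11 -> 10 -> 9

Any route must reach 8 and still end at 9 within 6 moves, so the order of the required stops is forced.
Route from 6: right 2 to 8, down 1 to 12, left 3 to 9 — 6 moves in all.
Check: all required cells visited; 6 ≤ 6 moves.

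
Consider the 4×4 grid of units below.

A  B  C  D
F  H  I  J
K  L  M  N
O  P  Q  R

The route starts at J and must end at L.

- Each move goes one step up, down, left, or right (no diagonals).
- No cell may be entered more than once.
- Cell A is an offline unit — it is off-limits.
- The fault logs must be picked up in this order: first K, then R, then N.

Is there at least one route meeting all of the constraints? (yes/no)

One route that works: J → I → H → F → K → O → P → Q → R → N → M → L.

yes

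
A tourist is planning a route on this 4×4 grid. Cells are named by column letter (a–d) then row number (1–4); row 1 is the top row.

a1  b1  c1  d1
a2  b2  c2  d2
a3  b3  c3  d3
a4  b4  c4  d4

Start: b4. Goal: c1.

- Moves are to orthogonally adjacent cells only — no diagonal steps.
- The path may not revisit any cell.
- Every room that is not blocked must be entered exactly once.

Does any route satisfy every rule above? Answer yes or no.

no

Colour the cells like a checkerboard: each orthogonal step flips colour, so a Hamiltonian route alternates colours. Here there are 8 cells of one colour and 8 of the other, with start on the same colour as the goal — the counts and endpoints can't be arranged into an alternating sequence of length 16, so no Hamiltonian route exists.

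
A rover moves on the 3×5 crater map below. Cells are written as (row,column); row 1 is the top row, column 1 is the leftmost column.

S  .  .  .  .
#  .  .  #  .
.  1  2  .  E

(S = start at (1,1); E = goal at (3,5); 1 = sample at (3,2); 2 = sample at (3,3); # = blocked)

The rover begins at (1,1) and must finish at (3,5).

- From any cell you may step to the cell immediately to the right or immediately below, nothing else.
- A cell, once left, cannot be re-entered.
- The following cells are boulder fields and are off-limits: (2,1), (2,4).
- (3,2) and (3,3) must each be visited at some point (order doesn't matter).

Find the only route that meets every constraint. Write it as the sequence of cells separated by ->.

Moves only go right or down, so the column and row indices never decrease.
Route from (1,1): right 1 to (1,2), down 2 to (3,2), right 3 to (3,5) — 6 moves in all.
Check: all required cells visited.

(1,1) -> (1,2) -> (2,2) -> (3,2) -> (3,3) -> (3,4) -> (3,5)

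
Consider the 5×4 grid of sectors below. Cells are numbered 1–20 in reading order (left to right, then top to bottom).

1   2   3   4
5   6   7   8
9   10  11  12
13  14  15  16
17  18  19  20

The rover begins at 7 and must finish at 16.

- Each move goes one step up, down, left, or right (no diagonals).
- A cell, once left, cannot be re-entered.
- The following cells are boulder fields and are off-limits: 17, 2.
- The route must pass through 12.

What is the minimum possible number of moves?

Any route passes through 12 somewhere between 7 and 16. Summing Manhattan distances along the two legs (7 → 12 → 16) gives a lower bound of 2 + 1 = 3 moves.
A route of 3 moves achieves this: 7 → 11 → 12 → 16.
Since 3 matches the lower bound, it is optimal.

3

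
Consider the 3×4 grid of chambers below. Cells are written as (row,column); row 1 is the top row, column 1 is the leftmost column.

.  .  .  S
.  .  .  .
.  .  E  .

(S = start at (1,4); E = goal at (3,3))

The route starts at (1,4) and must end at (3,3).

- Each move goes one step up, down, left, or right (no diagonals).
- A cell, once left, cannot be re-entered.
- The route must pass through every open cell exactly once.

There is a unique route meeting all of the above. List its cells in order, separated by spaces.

(1,4) (1,3) (1,2) (1,1) (2,1) (3,1) (3,2) (2,2) (2,3) (2,4) (3,4) (3,3)

Need to visit all 12 open cells exactly once, starting at (1,4) and ending at (3,3).
Route from (1,4): 3× left (reaching (1,1)), 2× down (reaching (3,1)), right to (3,2), up to (2,2), 2× right (reaching (2,4)), down to (3,4), left to (3,3) — 11 moves in all.
Check: all 12 open cells covered.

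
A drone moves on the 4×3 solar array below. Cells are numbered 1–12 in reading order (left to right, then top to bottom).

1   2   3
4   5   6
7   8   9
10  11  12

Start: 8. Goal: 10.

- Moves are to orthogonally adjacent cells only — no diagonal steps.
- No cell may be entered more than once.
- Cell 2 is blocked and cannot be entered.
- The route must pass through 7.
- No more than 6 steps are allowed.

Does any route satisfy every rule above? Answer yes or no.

yes

One route that works: 8 → 7 → 10.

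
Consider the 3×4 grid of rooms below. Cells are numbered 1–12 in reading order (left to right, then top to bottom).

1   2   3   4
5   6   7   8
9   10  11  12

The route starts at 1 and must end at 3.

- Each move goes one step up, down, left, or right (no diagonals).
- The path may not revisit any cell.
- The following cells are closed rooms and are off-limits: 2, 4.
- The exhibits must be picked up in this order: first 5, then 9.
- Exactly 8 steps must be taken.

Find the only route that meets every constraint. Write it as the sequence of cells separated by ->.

The waypoints must appear in the order 5, 9, with no cell reused.
Route from 1: down 2 to 9, right 3 to 12, up 1 to 8, left 1 to 7, up 1 to 3 — 8 moves in all.
Check: order respected (5 at step 1, 9 at step 2); 8 moves as required.

1 -> 5 -> 9 -> 10 -> 11 -> 12 -> 8 -> 7 -> 3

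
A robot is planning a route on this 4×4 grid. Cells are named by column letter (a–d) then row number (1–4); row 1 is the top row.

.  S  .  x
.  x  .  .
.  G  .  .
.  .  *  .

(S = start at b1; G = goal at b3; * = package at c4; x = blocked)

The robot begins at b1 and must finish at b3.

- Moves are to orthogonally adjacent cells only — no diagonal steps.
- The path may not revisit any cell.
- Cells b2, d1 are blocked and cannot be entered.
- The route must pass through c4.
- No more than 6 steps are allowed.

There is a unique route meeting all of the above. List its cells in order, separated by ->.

b1 -> c1 -> c2 -> c3 -> c4 -> b4 -> b3

Any route must reach c4 and still end at b3 within 6 moves, so the order of the required stops is forced.
Route from b1: right to c1, 3× down (reaching c4), left to b4, up to b3 — 6 moves in all.
Check: all required cells visited; 6 ≤ 6 moves.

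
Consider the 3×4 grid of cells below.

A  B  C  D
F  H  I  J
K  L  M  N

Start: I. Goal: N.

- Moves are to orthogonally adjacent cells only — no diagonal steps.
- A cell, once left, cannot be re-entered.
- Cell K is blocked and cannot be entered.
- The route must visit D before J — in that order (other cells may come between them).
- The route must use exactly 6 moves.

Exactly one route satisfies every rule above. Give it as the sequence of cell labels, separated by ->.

The waypoints must appear in the order D, J, with no cell reused.
Route from I: left 1 to H, up 1 to B, right 2 to D, down 2 to N — 6 moves in all.
Check: order respected (D at step 4, J at step 5); 6 moves as required.

I -> H -> B -> C -> D -> J -> N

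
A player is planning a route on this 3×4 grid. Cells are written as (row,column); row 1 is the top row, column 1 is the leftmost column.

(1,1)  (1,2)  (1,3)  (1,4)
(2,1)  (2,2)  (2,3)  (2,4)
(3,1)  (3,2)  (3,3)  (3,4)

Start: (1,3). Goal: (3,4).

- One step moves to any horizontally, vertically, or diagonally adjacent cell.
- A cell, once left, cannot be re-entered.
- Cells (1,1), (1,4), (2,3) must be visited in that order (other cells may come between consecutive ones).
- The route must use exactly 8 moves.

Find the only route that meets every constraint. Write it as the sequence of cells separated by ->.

(1,3) -> (1,2) -> (1,1) -> (2,2) -> (3,3) -> (2,4) -> (1,4) -> (2,3) -> (3,4)

The waypoints must appear in the order (1,1), (1,4), (2,3), with no cell reused.
Route from (1,3): left 2 to (1,1), down-right 2 to (3,3), up-right 1 to (2,4), up 1 to (1,4), down-left 1 to (2,3), down-right 1 to (3,4) — 8 moves in all.
Check: order respected ((1,1) at step 2, (1,4) at step 6, (2,3) at step 7); 8 moves as required.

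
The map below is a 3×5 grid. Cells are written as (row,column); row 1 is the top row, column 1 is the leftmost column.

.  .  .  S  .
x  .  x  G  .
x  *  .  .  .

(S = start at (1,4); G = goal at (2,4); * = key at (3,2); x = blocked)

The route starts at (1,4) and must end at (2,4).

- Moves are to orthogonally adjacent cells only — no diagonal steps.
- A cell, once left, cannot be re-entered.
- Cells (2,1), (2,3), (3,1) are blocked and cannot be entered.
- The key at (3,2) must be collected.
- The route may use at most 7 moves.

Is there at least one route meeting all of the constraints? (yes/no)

One route that works: (1,4) → (1,3) → (1,2) → (2,2) → (3,2) → (3,3) → (3,4) → (2,4).

yes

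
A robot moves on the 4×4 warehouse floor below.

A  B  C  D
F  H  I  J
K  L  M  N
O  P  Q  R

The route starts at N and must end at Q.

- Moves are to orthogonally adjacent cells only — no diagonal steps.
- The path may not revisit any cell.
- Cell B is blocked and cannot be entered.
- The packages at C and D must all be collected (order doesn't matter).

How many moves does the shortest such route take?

6

Any route passes through C and D in some order between N and Q. Summing Manhattan distances along each leg and taking the cheapest ordering (N → D → C → Q) gives a lower bound of 2 + 1 + 3 = 6 moves.
A route of 6 moves achieves this: N → J → D → C → I → M → Q.
Since 6 matches the lower bound, it is optimal.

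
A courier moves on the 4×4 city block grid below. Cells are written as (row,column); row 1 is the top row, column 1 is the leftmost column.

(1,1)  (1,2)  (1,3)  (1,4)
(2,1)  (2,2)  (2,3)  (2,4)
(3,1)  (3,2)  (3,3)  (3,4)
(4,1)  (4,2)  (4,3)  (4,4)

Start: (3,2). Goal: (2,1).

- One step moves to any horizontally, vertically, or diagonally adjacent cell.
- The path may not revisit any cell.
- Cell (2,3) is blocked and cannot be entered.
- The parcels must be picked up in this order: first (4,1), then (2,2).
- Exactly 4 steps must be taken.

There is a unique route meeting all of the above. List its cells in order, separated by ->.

(3,2) -> (4,1) -> (3,1) -> (2,2) -> (2,1)

The waypoints must appear in the order (4,1), (2,2), with no cell reused.
Route from (3,2): down-left to (4,1), up to (3,1), up-right to (2,2), left to (2,1) — 4 moves in all.
Check: order respected ((4,1) at step 1, (2,2) at step 3); 4 moves as required.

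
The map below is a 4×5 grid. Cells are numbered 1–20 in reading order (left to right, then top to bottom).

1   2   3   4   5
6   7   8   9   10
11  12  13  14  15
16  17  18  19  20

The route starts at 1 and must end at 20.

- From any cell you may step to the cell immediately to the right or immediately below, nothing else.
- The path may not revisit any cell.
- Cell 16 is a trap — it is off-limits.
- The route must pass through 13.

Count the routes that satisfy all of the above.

18

A right/down-only route from 1 to 20 makes exactly 3 down-moves and 4 right-moves in some order.
With no other constraints that would be C(7,3) = 35 routes.
Split at 13 and multiply the segment counts (each segment already excludes blocked cells): 1→13: 6; 13→20: 3; product = 18.
That gives 18 routes.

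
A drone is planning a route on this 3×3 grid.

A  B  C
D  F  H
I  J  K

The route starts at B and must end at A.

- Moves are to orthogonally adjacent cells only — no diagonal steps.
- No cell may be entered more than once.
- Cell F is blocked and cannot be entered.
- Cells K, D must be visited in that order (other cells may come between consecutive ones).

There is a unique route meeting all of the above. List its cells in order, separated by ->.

B -> C -> H -> K -> J -> I -> D -> A

The waypoints must appear in the order K, D, with no cell reused.
Route from B: right 1 to C, down 2 to K, left 2 to I, up 2 to A — 7 moves in all.
Check: order respected (K at step 3, D at step 6).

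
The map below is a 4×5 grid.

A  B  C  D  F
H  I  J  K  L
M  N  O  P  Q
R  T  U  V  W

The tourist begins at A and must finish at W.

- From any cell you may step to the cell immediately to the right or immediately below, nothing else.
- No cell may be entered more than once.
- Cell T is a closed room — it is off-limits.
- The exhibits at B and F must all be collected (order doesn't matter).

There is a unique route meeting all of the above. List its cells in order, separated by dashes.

A - B - C - D - F - L - Q - W

Moves only go right or down, so the column and row indices never decrease.
Route from A: right 4 to F, down 3 to W — 7 moves in all.
Check: all required cells visited.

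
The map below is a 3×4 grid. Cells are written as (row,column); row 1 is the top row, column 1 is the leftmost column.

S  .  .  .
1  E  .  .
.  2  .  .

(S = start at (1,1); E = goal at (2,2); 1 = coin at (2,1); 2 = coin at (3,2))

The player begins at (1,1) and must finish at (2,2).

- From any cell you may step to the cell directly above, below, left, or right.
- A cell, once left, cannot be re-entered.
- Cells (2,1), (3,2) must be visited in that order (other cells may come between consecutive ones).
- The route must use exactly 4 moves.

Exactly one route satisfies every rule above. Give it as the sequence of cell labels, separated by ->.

(1,1) -> (2,1) -> (3,1) -> (3,2) -> (2,2)

The waypoints must appear in the order (2,1), (3,2), with no cell reused.
Route from (1,1): down 2 to (3,1), right 1 to (3,2), up 1 to (2,2) — 4 moves in all.
Check: order respected (1 at step 1, 2 at step 3); 4 moves as required.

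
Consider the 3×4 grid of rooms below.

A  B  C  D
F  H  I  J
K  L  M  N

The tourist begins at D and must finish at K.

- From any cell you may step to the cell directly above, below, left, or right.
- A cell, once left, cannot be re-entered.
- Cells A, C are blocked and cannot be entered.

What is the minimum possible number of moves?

5

The Manhattan distance from D to K is |1−3| + |4−1| = 5, so at least 5 moves are needed.
A route of 5 moves achieves this: D → J → N → M → L → K.
Since 5 matches the lower bound, it is optimal.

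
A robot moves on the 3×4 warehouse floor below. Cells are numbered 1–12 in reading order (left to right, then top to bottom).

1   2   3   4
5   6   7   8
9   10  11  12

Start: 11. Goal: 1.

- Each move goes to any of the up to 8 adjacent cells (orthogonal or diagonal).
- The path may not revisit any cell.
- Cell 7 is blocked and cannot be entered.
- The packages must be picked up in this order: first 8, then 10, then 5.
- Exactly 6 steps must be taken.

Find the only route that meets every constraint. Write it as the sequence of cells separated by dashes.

The waypoints must appear in the order 8, 10, 5, with no cell reused.
Route from 11: up-right 1 to 8, up-left 1 to 3, down-left 1 to 6, down 1 to 10, up-left 1 to 5, up 1 to 1 — 6 moves in all.
Check: order respected (8 at step 1, 10 at step 4, 5 at step 5); 6 moves as required.

11 - 8 - 3 - 6 - 10 - 5 - 1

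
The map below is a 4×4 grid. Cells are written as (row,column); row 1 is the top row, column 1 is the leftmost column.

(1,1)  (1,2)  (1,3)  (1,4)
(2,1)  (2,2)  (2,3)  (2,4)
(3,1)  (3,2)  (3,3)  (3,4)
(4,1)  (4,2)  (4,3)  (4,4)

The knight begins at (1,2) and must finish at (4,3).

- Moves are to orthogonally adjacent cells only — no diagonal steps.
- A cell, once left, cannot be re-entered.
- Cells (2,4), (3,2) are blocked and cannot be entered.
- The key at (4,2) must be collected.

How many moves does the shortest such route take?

6

Any route passes through (4,2) somewhere between (1,2) and (4,3). Summing Manhattan distances along the two legs ((1,2) → (4,2) → (4,3)) gives a lower bound of 3 + 1 = 4 moves.
That bound ignores the blocked cells. Measuring each leg by the fewest moves that actually steer around them ((1,2)→(4,2): 5; (4,2)→(4,3): 1) raises the lower bound to 6.
A route of 6 moves exists: (1,2) → (2,2) → (2,1) → (3,1) → (4,1) → (4,2) → (4,3).
Since 6 matches that lower bound, it is optimal.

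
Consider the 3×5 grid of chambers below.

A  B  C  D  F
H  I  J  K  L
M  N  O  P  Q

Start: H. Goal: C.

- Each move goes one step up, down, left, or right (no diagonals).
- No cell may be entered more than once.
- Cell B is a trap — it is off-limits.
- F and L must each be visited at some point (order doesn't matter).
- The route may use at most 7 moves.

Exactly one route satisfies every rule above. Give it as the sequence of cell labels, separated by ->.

The budget equals the shortest possible length, so every move has to be on a shortest route through the required cells.
Route from H: right 4 to L, up 1 to F, left 2 to C — 7 moves in all.
Check: all required cells visited; 7 ≤ 7 moves.

H -> I -> J -> K -> L -> F -> D -> C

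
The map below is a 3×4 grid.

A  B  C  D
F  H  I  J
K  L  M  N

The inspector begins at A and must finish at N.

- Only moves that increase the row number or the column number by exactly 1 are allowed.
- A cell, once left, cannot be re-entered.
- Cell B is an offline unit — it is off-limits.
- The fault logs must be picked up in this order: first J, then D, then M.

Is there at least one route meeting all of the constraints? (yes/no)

D lies above J, so going from J to D would need an upward move — but moves only go right/down, so J cannot be visited before D.

no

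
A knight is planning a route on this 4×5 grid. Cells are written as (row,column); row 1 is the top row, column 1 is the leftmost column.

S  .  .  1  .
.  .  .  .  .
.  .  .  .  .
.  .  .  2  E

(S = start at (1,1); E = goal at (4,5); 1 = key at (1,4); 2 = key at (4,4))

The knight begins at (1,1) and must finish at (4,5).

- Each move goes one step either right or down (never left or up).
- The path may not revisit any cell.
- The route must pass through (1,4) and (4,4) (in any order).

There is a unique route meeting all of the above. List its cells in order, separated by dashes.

(1,1) - (1,2) - (1,3) - (1,4) - (2,4) - (3,4) - (4,4) - (4,5)

Moves only go right or down, so the column and row indices never decrease.
Route from (1,1): 3× right (reaching (1,4)), 3× down (reaching (4,4)), right to (4,5) — 7 moves in all.
Check: all required cells visited.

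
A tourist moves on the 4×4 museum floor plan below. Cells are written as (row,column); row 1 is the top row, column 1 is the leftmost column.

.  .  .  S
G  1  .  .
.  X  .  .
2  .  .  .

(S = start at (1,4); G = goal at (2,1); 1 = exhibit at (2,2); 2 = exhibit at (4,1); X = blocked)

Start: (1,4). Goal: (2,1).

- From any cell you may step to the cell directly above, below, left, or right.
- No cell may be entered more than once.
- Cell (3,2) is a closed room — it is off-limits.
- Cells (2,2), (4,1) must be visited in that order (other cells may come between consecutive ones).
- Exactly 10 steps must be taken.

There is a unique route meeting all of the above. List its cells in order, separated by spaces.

The waypoints must appear in the order (2,2), (4,1), with no cell reused.
Route from (1,4): 2× left (reaching (1,2)), down to (2,2), right to (2,3), 2× down (reaching (4,3)), 2× left (reaching (4,1)), 2× up (reaching (2,1)) — 10 moves in all.
Check: order respected (1 at step 3, 2 at step 8); 10 moves as required.

(1,4) (1,3) (1,2) (2,2) (2,3) (3,3) (4,3) (4,2) (4,1) (3,1) (2,1)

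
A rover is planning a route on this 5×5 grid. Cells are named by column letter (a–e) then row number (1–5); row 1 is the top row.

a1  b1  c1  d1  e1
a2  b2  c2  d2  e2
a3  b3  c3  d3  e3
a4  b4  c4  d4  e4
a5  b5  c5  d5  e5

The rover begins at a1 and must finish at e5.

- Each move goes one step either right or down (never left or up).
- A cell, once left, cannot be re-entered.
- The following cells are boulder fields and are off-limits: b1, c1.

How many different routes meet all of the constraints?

A right/down-only route from a1 to e5 makes exactly 4 down-moves and 4 right-moves in some order.
With no other constraints that would be C(8,4) = 70 routes.
Subtract routes through each blocked cell (inclusion–exclusion for overlaps): − through b1: 35 − through c1: 15 + through b1&c1: 15 → 35.
That gives 35 routes.

35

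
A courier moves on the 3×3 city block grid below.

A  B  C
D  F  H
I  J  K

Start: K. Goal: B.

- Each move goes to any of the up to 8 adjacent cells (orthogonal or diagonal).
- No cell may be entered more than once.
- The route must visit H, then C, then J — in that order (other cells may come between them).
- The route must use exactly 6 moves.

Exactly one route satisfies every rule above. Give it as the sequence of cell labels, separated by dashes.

K - H - C - F - J - D - B

The waypoints must appear in the order H, C, J, with no cell reused.
Route from K: 2× up (reaching C), down-left to F, down to J, up-left to D, up-right to B — 6 moves in all.
Check: order respected (H at step 1, C at step 2, J at step 4); 6 moves as required.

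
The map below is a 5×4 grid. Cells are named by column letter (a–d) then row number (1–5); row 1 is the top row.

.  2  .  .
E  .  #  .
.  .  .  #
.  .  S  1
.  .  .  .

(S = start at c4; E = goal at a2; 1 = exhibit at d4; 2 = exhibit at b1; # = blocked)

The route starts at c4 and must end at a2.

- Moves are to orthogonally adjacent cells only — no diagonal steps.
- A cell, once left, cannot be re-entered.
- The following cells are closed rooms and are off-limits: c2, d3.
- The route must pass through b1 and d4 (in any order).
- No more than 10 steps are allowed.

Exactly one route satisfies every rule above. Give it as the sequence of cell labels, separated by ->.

c4 -> d4 -> d5 -> c5 -> b5 -> b4 -> b3 -> b2 -> b1 -> a1 -> a2

The budget equals the shortest possible length, so every move has to be on a shortest route through the required cells.
Route from c4: right to d4, down to d5, 2× left (reaching b5), 4× up (reaching b1), left to a1, down to a2 — 10 moves in all.
Check: all required cells visited; 10 ≤ 10 moves.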